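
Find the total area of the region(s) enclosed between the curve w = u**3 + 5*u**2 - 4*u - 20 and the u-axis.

937/12

The curve meets the u-axis where u**3 + 5*u**2 - 4*u - 20 = 0, i.e. (u - 2)*(u + 2)*(u + 5) = 0, at u = -5, -2, 2.
On [-5, -2] the curve lies above the axis; ∫[-5,-2] (u**3 + 5*u**2 - 4*u - 20) du = 99/4, giving area 99/4.
On [-2, 2] the curve lies below the axis; ∫[-2,2] (u**3 + 5*u**2 - 4*u - 20) du = -160/3, giving area 160/3.
Total area = 99/4 + 160/3 = 937/12.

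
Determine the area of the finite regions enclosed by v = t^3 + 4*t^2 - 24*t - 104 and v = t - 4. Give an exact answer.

Set the curves equal: t^3 + 4*t^2 - 24*t - 104 = t - 4, so t^3 + 4*t^2 - 25*t - 100 = 0, which factors as (t - 5)*(t + 4)*(t + 5) = 0. The curves meet at t = -5, -4, 5.
On [-5, -4], v = t^3 + 4*t^2 - 24*t - 104 is on top; that piece has area ∫[-5,-4] (t^3 + 4*t^2 - 25*t - 100) dt = 19/12.
On [-4, 5], v = t - 4 is on top; that piece has area ∫[-4,5] (-(t^3 + 4*t^2 - 25*t - 100)) dt = 2673/4.
Total enclosed area = 19/12 + 2673/4 = 4019/6.

4019/6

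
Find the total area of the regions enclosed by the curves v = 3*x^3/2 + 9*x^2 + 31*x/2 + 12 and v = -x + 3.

3/4

Set the curves equal: 3*x^3/2 + 9*x^2 + 31*x/2 + 12 = -x + 3, so 3*x^3/2 + 9*x^2 + 33*x/2 + 9 = 0, which factors as 3*(x + 1)*(x + 2)*(x + 3)/2 = 0. The curves meet at x = -3, -2, -1.
On [-3, -2], v = 3*x^3/2 + 9*x^2 + 31*x/2 + 12 is on top; that piece has area ∫[-3,-2] (3*x^3/2 + 9*x^2 + 33*x/2 + 9) dx = 3/8.
On [-2, -1], v = -x + 3 is on top; that piece has area ∫[-2,-1] (-(3*x^3/2 + 9*x^2 + 33*x/2 + 9)) dx = 3/8.
Total enclosed area = 3/8 + 3/8 = 3/4.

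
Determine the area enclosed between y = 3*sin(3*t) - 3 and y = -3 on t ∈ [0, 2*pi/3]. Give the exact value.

4

The difference (3*sin(3*t) - 3) - (-3) = 3*sin(3*t) changes sign at t = pi/3 inside [0, 2*pi/3], so split the integral there.
∫[0,pi/3] (3*sin(3*t)) dt = 2.
∫[pi/3,2*pi/3] (3*sin(3*t)) dt = -2; the area of that piece is 2.
Total area = 2 + 2 = 4.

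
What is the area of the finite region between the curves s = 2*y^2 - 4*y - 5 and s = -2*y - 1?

9

Both boundary curves give s as a function of y, so integrate with respect to y. Setting them equal: 2*y^2 - 2*y - 4 = 0, i.e. 2*(y - 2)*(y + 1) = 0, so they meet at y = -1, 2.
For y in [-1, 2], s = 2*y^2 - 4*y - 5 is on the left; area = ∫[-1,2] (-(2*y^2 - 2*y - 4)) dy = 9.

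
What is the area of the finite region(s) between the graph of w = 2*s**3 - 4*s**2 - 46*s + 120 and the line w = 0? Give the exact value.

5137/6

The curve meets the s-axis where 2*s**3 - 4*s**2 - 46*s + 120 = 0, i.e. 2*(s - 4)*(s - 3)*(s + 5) = 0, at s = -5, 3, 4.
On [-5, 3] the curve lies above the axis; ∫[-5,3] (2*s**3 - 4*s**2 - 46*s + 120) ds = 2560/3, giving area 2560/3.
On [3, 4] the curve lies below the axis; ∫[3,4] (2*s**3 - 4*s**2 - 46*s + 120) ds = -17/6, giving area 17/6.
Total area = 2560/3 + 17/6 = 5137/6.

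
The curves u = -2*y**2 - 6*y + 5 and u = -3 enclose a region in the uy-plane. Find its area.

125/3

Both boundary curves give u as a function of y, so integrate with respect to y. Setting them equal: -2*y**2 - 6*y + 8 = 0, i.e. -2*(y - 1)*(y + 4) = 0, so they meet at y = -4, 1.
For y in [-4, 1], u = -2*y**2 - 6*y + 5 is on the right; area = ∫[-4,1] (-2*y**2 - 6*y + 8) dy = 125/3.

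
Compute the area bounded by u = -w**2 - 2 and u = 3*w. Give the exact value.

1/6

Both boundary curves give u as a function of w, so integrate with respect to w. Setting them equal: -w**2 - 3*w - 2 = 0, i.e. -(w + 1)*(w + 2) = 0, so they meet at w = -2, -1.
For w in [-2, -1], u = -w**2 - 2 is on the right; area = ∫[-2,-1] (-w**2 - 3*w - 2) dw = 1/6.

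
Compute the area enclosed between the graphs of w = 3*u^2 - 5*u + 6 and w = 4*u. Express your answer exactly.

1/2

Set the curves equal: 3*u^2 - 5*u + 6 = 4*u, so 3*u^2 - 9*u + 6 = 0, which factors as 3*(u - 2)*(u - 1) = 0. The curves meet at u = 1, 2.
On [1, 2], w = 4*u is on top; that piece has area ∫[1,2] (-(3*u^2 - 9*u + 6)) du = 1/2.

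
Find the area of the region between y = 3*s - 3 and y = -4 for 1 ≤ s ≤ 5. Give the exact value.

On [1, 5], (3*s - 3) - (-4) = 3*s + 1 is ≥ 0 throughout, so the area is a single integral of |3*s + 1|.
∫[1,5] (3*s + 1) ds = 40.

40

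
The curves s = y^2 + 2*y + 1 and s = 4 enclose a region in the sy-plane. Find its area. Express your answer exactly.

32/3

Both boundary curves give s as a function of y, so integrate with respect to y. Setting them equal: y^2 + 2*y - 3 = 0, i.e. (y - 1)*(y + 3) = 0, so they meet at y = -3, 1.
For y in [-3, 1], s = y^2 + 2*y + 1 is on the left; area = ∫[-3,1] (-(y^2 + 2*y - 3)) dy = 32/3.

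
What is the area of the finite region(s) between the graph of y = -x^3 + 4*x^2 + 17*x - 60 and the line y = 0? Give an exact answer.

The curve meets the x-axis where -x^3 + 4*x^2 + 17*x - 60 = 0, i.e. -(x - 5)*(x - 3)*(x + 4) = 0, at x = -4, 3, 5.
On [-4, 3] the curve lies below the axis; ∫[-4,3] (-x^3 + 4*x^2 + 17*x - 60) dx = -3773/12, giving area 3773/12.
On [3, 5] the curve lies above the axis; ∫[3,5] (-x^3 + 4*x^2 + 17*x - 60) dx = 32/3, giving area 32/3.
Total area = 3773/12 + 32/3 = 3901/12.

3901/12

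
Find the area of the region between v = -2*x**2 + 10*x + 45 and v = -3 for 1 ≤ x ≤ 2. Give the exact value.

On [1, 2], (-2*x**2 + 10*x + 45) - (-3) = -2*x**2 + 10*x + 48 is ≥ 0 throughout, so the area is a single integral of |-2*x**2 + 10*x + 48|.
∫[1,2] (-2*x**2 + 10*x + 48) dx = 175/3.

175/3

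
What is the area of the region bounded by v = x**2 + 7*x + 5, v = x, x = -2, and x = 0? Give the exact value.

4

The difference (x**2 + 7*x + 5) - (x) = x**2 + 6*x + 5 changes sign at x = -1 inside [-2, 0], so split the integral there.
∫[-2,-1] (x**2 + 6*x + 5) dx = -5/3; the area of that piece is 5/3.
∫[-1,0] (x**2 + 6*x + 5) dx = 7/3.
Total area = 5/3 + 7/3 = 4.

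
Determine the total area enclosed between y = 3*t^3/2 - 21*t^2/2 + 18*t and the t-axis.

71/4

The curve meets the t-axis where 3*t^3/2 - 21*t^2/2 + 18*t = 0, i.e. 3*t*(t - 4)*(t - 3)/2 = 0, at t = 0, 3, 4.
On [0, 3] the curve lies above the axis; ∫[0,3] (3*t^3/2 - 21*t^2/2 + 18*t) dt = 135/8, giving area 135/8.
On [3, 4] the curve lies below the axis; ∫[3,4] (3*t^3/2 - 21*t^2/2 + 18*t) dt = -7/8, giving area 7/8.
Total area = 135/8 + 7/8 = 71/4.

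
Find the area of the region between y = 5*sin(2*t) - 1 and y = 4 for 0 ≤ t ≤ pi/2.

On [0, pi/2], (5*sin(2*t) - 1) - (4) = 5*sin(2*t) - 5 is ≤ 0 throughout, so the area is a single integral of |5*sin(2*t) - 5|.
∫[0,pi/2] (5*sin(2*t) - 5) dt = 5 - 5*pi/2; the area of that piece is -5 + 5*pi/2.

-5 + 5*pi/2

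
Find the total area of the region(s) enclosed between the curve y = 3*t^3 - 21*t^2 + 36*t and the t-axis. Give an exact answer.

71/2

The curve meets the t-axis where 3*t^3 - 21*t^2 + 36*t = 0, i.e. 3*t*(t - 4)*(t - 3) = 0, at t = 0, 3, 4.
On [0, 3] the curve lies above the axis; ∫[0,3] (3*t^3 - 21*t^2 + 36*t) dt = 135/4, giving area 135/4.
On [3, 4] the curve lies below the axis; ∫[3,4] (3*t^3 - 21*t^2 + 36*t) dt = -7/4, giving area 7/4.
Total area = 135/4 + 7/4 = 71/2.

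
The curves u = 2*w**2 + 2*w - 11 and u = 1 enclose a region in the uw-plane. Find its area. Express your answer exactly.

Both boundary curves give u as a function of w, so integrate with respect to w. Setting them equal: 2*w**2 + 2*w - 12 = 0, i.e. 2*(w - 2)*(w + 3) = 0, so they meet at w = -3, 2.
For w in [-3, 2], u = 2*w**2 + 2*w - 11 is on the left; area = ∫[-3,2] (-(2*w**2 + 2*w - 12)) dw = 125/3.

125/3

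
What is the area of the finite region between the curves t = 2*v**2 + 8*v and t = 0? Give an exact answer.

Both boundary curves give t as a function of v, so integrate with respect to v. Setting them equal: 2*v**2 + 8*v = 0, i.e. 2*v*(v + 4) = 0, so they meet at v = -4, 0.
For v in [-4, 0], t = 2*v**2 + 8*v is on the left; area = ∫[-4,0] (-(2*v**2 + 8*v)) dv = 64/3.

64/3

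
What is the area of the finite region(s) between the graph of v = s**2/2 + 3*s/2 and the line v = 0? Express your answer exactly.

9/4

The curve meets the s-axis where s**2/2 + 3*s/2 = 0, i.e. s*(s + 3)/2 = 0, at s = -3, 0.
On [-3, 0] the curve lies below the axis; ∫[-3,0] (s**2/2 + 3*s/2) ds = -9/4, giving area 9/4.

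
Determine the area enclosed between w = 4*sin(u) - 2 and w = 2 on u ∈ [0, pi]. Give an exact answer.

On [0, pi], (4*sin(u) - 2) - (2) = 4*sin(u) - 4 is ≤ 0 throughout, so the area is a single integral of |4*sin(u) - 4|.
∫[0,pi] (4*sin(u) - 4) du = 8 - 4*pi; the area of that piece is -8 + 4*pi.

-8 + 4*pi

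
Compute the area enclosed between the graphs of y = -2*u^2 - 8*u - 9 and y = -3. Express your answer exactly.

8/3

Set the curves equal: -2*u^2 - 8*u - 9 = -3, so -2*u^2 - 8*u - 6 = 0, which factors as -2*(u + 1)*(u + 3) = 0. The curves meet at u = -3, -1.
On [-3, -1], y = -2*u^2 - 8*u - 9 is on top; that piece has area ∫[-3,-1] (-2*u^2 - 8*u - 6) du = 8/3.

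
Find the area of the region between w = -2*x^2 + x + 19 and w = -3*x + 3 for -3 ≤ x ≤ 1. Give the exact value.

The difference (-2*x^2 + x + 19) - (-3*x + 3) = -2*x^2 + 4*x + 16 changes sign at x = -2 inside [-3, 1], so split the integral there.
∫[-3,-2] (-2*x^2 + 4*x + 16) dx = -20/3; the area of that piece is 20/3.
∫[-2,1] (-2*x^2 + 4*x + 16) dx = 36.
Total area = 20/3 + 36 = 128/3.

128/3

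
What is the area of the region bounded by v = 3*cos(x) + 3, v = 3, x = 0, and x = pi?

6

The difference (3*cos(x) + 3) - (3) = 3*cos(x) changes sign at x = pi/2 inside [0, pi], so split the integral there.
∫[0,pi/2] (3*cos(x)) dx = 3.
∫[pi/2,pi] (3*cos(x)) dx = -3; the area of that piece is 3.
Total area = 3 + 3 = 6.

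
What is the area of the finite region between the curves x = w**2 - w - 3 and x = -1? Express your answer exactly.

9/2

Both boundary curves give x as a function of w, so integrate with respect to w. Setting them equal: w**2 - w - 2 = 0, i.e. (w - 2)*(w + 1) = 0, so they meet at w = -1, 2.
For w in [-1, 2], x = w**2 - w - 3 is on the left; area = ∫[-1,2] (-(w**2 - w - 2)) dw = 9/2.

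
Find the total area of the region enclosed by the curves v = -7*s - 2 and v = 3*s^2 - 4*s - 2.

Set the curves equal: -7*s - 2 = 3*s^2 - 4*s - 2, so -3*s^2 - 3*s = 0, which factors as -3*s*(s + 1) = 0. The curves meet at s = -1, 0.
On [-1, 0], v = -7*s - 2 is on top; that piece has area ∫[-1,0] (-3*s^2 - 3*s) ds = 1/2.

1/2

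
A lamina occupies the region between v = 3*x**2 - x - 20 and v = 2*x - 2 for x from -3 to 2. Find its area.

The difference (3*x**2 - x - 20) - (2*x - 2) = 3*x**2 - 3*x - 18 changes sign at x = -2 inside [-3, 2], so split the integral there.
∫[-3,-2] (3*x**2 - 3*x - 18) dx = 17/2.
∫[-2,2] (3*x**2 - 3*x - 18) dx = -56; the area of that piece is 56.
Total area = 17/2 + 56 = 129/2.

129/2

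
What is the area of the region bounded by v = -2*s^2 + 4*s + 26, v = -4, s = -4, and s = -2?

The difference (-2*s^2 + 4*s + 26) - (-4) = -2*s^2 + 4*s + 30 changes sign at s = -3 inside [-4, -2], so split the integral there.
∫[-4,-3] (-2*s^2 + 4*s + 30) ds = -26/3; the area of that piece is 26/3.
∫[-3,-2] (-2*s^2 + 4*s + 30) ds = 22/3.
Total area = 26/3 + 22/3 = 16.

16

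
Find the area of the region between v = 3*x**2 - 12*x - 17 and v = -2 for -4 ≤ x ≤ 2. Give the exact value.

162

The difference (3*x**2 - 12*x - 17) - (-2) = 3*x**2 - 12*x - 15 changes sign at x = -1 inside [-4, 2], so split the integral there.
∫[-4,-1] (3*x**2 - 12*x - 15) dx = 108.
∫[-1,2] (3*x**2 - 12*x - 15) dx = -54; the area of that piece is 54.
Total area = 108 + 54 = 162.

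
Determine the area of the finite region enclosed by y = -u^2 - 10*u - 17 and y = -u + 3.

Set the curves equal: -u^2 - 10*u - 17 = -u + 3, so -u^2 - 9*u - 20 = 0, which factors as -(u + 4)*(u + 5) = 0. The curves meet at u = -5, -4.
On [-5, -4], y = -u^2 - 10*u - 17 is on top; that piece has area ∫[-5,-4] (-u^2 - 9*u - 20) du = 1/6.

1/6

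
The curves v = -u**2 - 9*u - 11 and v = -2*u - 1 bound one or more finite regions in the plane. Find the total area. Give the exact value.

9/2

Set the curves equal: -u**2 - 9*u - 11 = -2*u - 1, so -u**2 - 7*u - 10 = 0, which factors as -(u + 2)*(u + 5) = 0. The curves meet at u = -5, -2.
On [-5, -2], v = -u**2 - 9*u - 11 is on top; that piece has area ∫[-5,-2] (-u**2 - 7*u - 10) du = 9/2.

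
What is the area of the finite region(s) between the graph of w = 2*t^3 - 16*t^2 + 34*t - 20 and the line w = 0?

The curve meets the t-axis where 2*t^3 - 16*t^2 + 34*t - 20 = 0, i.e. 2*(t - 5)*(t - 2)*(t - 1) = 0, at t = 1, 2, 5.
On [1, 2] the curve lies above the axis; ∫[1,2] (2*t^3 - 16*t^2 + 34*t - 20) dt = 7/6, giving area 7/6.
On [2, 5] the curve lies below the axis; ∫[2,5] (2*t^3 - 16*t^2 + 34*t - 20) dt = -45/2, giving area 45/2.
Total area = 7/6 + 45/2 = 71/3.

71/3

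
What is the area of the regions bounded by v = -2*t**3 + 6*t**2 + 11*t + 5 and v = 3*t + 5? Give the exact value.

Set the curves equal: -2*t**3 + 6*t**2 + 11*t + 5 = 3*t + 5, so -2*t**3 + 6*t**2 + 8*t = 0, which factors as -2*t*(t - 4)*(t + 1) = 0. The curves meet at t = -1, 0, 4.
On [-1, 0], v = 3*t + 5 is on top; that piece has area ∫[-1,0] (-(-2*t**3 + 6*t**2 + 8*t)) dt = 3/2.
On [0, 4], v = -2*t**3 + 6*t**2 + 11*t + 5 is on top; that piece has area ∫[0,4] (-2*t**3 + 6*t**2 + 8*t) dt = 64.
Total enclosed area = 3/2 + 64 = 131/2.

131/2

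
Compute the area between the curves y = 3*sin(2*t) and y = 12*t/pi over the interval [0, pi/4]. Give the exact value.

On [0, pi/4], (3*sin(2*t)) - (12*t/pi) = -12*t/pi + 3*sin(2*t) is ≥ 0 throughout, so the area is a single integral of |-12*t/pi + 3*sin(2*t)|.
∫[0,pi/4] (-12*t/pi + 3*sin(2*t)) dt = 3/2 - 3*pi/8.

3/2 - 3*pi/8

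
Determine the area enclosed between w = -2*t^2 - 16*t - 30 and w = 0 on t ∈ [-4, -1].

The difference (-2*t^2 - 16*t - 30) - (0) = -2*t^2 - 16*t - 30 changes sign at t = -3 inside [-4, -1], so split the integral there.
∫[-4,-3] (-2*t^2 - 16*t - 30) dt = 4/3.
∫[-3,-1] (-2*t^2 - 16*t - 30) dt = -40/3; the area of that piece is 40/3.
Total area = 4/3 + 40/3 = 44/3.

44/3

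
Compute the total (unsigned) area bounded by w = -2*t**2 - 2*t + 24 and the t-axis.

The curve meets the t-axis where -2*t**2 - 2*t + 24 = 0, i.e. -2*(t - 3)*(t + 4) = 0, at t = -4, 3.
On [-4, 3] the curve lies above the axis; ∫[-4,3] (-2*t**2 - 2*t + 24) dt = 343/3, giving area 343/3.

343/3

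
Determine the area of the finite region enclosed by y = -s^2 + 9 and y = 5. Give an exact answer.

32/3

Set the curves equal: -s^2 + 9 = 5, so -s^2 + 4 = 0, which factors as -(s - 2)*(s + 2) = 0. The curves meet at s = -2, 2.
On [-2, 2], y = -s^2 + 9 is on top; that piece has area ∫[-2,2] (-s^2 + 4) ds = 32/3.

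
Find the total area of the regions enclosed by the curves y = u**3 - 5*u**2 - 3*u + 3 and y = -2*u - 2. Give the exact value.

148/3

Set the curves equal: u**3 - 5*u**2 - 3*u + 3 = -2*u - 2, so u**3 - 5*u**2 - u + 5 = 0, which factors as (u - 5)*(u - 1)*(u + 1) = 0. The curves meet at u = -1, 1, 5.
On [-1, 1], y = u**3 - 5*u**2 - 3*u + 3 is on top; that piece has area ∫[-1,1] (u**3 - 5*u**2 - u + 5) du = 20/3.
On [1, 5], y = -2*u - 2 is on top; that piece has area ∫[1,5] (-(u**3 - 5*u**2 - u + 5)) du = 128/3.
Total enclosed area = 20/3 + 128/3 = 148/3.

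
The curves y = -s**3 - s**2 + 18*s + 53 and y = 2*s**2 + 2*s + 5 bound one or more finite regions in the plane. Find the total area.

Set the curves equal: -s**3 - s**2 + 18*s + 53 = 2*s**2 + 2*s + 5, so -s**3 - 3*s**2 + 16*s + 48 = 0, which factors as -(s - 4)*(s + 3)*(s + 4) = 0. The curves meet at s = -4, -3, 4.
On [-4, -3], y = 2*s**2 + 2*s + 5 is on top; that piece has area ∫[-4,-3] (-(-s**3 - 3*s**2 + 16*s + 48)) ds = 5/4.
On [-3, 4], y = -s**3 - s**2 + 18*s + 53 is on top; that piece has area ∫[-3,4] (-s**3 - 3*s**2 + 16*s + 48) ds = 1029/4.
Total enclosed area = 5/4 + 1029/4 = 517/2.

517/2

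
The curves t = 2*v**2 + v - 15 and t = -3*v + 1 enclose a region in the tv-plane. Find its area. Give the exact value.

72

Both boundary curves give t as a function of v, so integrate with respect to v. Setting them equal: 2*v**2 + 4*v - 16 = 0, i.e. 2*(v - 2)*(v + 4) = 0, so they meet at v = -4, 2.
For v in [-4, 2], t = 2*v**2 + v - 15 is on the left; area = ∫[-4,2] (-(2*v**2 + 4*v - 16)) dv = 72.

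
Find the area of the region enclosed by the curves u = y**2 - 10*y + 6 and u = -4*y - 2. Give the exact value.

Both boundary curves give u as a function of y, so integrate with respect to y. Setting them equal: y**2 - 6*y + 8 = 0, i.e. (y - 4)*(y - 2) = 0, so they meet at y = 2, 4.
For y in [2, 4], u = y**2 - 10*y + 6 is on the left; area = ∫[2,4] (-(y**2 - 6*y + 8)) dy = 4/3.

4/3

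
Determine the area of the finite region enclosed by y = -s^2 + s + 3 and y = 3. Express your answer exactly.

Set the curves equal: -s^2 + s + 3 = 3, so -s^2 + s = 0, which factors as -s*(s - 1) = 0. The curves meet at s = 0, 1.
On [0, 1], y = -s^2 + s + 3 is on top; that piece has area ∫[0,1] (-s^2 + s) ds = 1/6.

1/6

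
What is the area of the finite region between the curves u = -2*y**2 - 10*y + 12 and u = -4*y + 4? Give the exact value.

Both boundary curves give u as a function of y, so integrate with respect to y. Setting them equal: -2*y**2 - 6*y + 8 = 0, i.e. -2*(y - 1)*(y + 4) = 0, so they meet at y = -4, 1.
For y in [-4, 1], u = -2*y**2 - 10*y + 12 is on the right; area = ∫[-4,1] (-2*y**2 - 6*y + 8) dy = 125/3.

125/3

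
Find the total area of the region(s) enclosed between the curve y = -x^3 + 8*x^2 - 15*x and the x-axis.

The curve meets the x-axis where -x^3 + 8*x^2 - 15*x = 0, i.e. -x*(x - 5)*(x - 3) = 0, at x = 0, 3, 5.
On [0, 3] the curve lies below the axis; ∫[0,3] (-x^3 + 8*x^2 - 15*x) dx = -63/4, giving area 63/4.
On [3, 5] the curve lies above the axis; ∫[3,5] (-x^3 + 8*x^2 - 15*x) dx = 16/3, giving area 16/3.
Total area = 63/4 + 16/3 = 253/12.

253/12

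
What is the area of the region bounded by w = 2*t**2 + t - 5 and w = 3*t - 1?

9

Set the curves equal: 2*t**2 + t - 5 = 3*t - 1, so 2*t**2 - 2*t - 4 = 0, which factors as 2*(t - 2)*(t + 1) = 0. The curves meet at t = -1, 2.
On [-1, 2], w = 3*t - 1 is on top; that piece has area ∫[-1,2] (-(2*t**2 - 2*t - 4)) dt = 9.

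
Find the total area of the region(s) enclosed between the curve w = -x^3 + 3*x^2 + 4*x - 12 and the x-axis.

The curve meets the x-axis where -x^3 + 3*x^2 + 4*x - 12 = 0, i.e. -(x - 3)*(x - 2)*(x + 2) = 0, at x = -2, 2, 3.
On [-2, 2] the curve lies below the axis; ∫[-2,2] (-x^3 + 3*x^2 + 4*x - 12) dx = -32, giving area 32.
On [2, 3] the curve lies above the axis; ∫[2,3] (-x^3 + 3*x^2 + 4*x - 12) dx = 3/4, giving area 3/4.
Total area = 32 + 3/4 = 131/4.

131/4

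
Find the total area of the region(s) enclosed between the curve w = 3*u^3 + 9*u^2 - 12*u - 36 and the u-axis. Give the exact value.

393/4

The curve meets the u-axis where 3*u^3 + 9*u^2 - 12*u - 36 = 0, i.e. 3*(u - 2)*(u + 2)*(u + 3) = 0, at u = -3, -2, 2.
On [-3, -2] the curve lies above the axis; ∫[-3,-2] (3*u^3 + 9*u^2 - 12*u - 36) du = 9/4, giving area 9/4.
On [-2, 2] the curve lies below the axis; ∫[-2,2] (3*u^3 + 9*u^2 - 12*u - 36) du = -96, giving area 96.
Total area = 9/4 + 96 = 393/4.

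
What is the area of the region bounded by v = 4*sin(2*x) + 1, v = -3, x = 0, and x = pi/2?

On [0, pi/2], (4*sin(2*x) + 1) - (-3) = 4*sin(2*x) + 4 is ≥ 0 throughout, so the area is a single integral of |4*sin(2*x) + 4|.
∫[0,pi/2] (4*sin(2*x) + 4) dx = 4 + 2*pi.

4 + 2*pi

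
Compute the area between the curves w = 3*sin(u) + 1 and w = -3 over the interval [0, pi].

6 + 4*pi

On [0, pi], (3*sin(u) + 1) - (-3) = 3*sin(u) + 4 is ≥ 0 throughout, so the area is a single integral of |3*sin(u) + 4|.
∫[0,pi] (3*sin(u) + 4) du = 6 + 4*pi.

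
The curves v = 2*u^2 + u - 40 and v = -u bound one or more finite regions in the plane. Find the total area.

243

Set the curves equal: 2*u^2 + u - 40 = -u, so 2*u^2 + 2*u - 40 = 0, which factors as 2*(u - 4)*(u + 5) = 0. The curves meet at u = -5, 4.
On [-5, 4], v = -u is on top; that piece has area ∫[-5,4] (-(2*u^2 + 2*u - 40)) du = 243.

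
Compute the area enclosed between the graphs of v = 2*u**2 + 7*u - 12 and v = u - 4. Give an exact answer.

Set the curves equal: 2*u**2 + 7*u - 12 = u - 4, so 2*u**2 + 6*u - 8 = 0, which factors as 2*(u - 1)*(u + 4) = 0. The curves meet at u = -4, 1.
On [-4, 1], v = u - 4 is on top; that piece has area ∫[-4,1] (-(2*u**2 + 6*u - 8)) du = 125/3.

125/3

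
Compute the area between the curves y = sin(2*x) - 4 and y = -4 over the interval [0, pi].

2

The difference (sin(2*x) - 4) - (-4) = sin(2*x) changes sign at x = pi/2 inside [0, pi], so split the integral there.
∫[0,pi/2] (sin(2*x)) dx = 1.
∫[pi/2,pi] (sin(2*x)) dx = -1; the area of that piece is 1.
Total area = 1 + 1 = 2.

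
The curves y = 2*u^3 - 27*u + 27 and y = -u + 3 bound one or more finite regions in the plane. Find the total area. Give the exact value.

Set the curves equal: 2*u^3 - 27*u + 27 = -u + 3, so 2*u^3 - 26*u + 24 = 0, which factors as 2*(u - 3)*(u - 1)*(u + 4) = 0. The curves meet at u = -4, 1, 3.
On [-4, 1], y = 2*u^3 - 27*u + 27 is on top; that piece has area ∫[-4,1] (2*u^3 - 26*u + 24) du = 375/2.
On [1, 3], y = -u + 3 is on top; that piece has area ∫[1,3] (-(2*u^3 - 26*u + 24)) du = 16.
Total enclosed area = 375/2 + 16 = 407/2.

407/2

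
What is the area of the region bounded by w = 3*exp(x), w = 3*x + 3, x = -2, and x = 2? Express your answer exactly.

On [-2, 2], (3*exp(x)) - (3*x + 3) = -3*x + 3*exp(x) - 3 is ≥ 0 throughout, so the area is a single integral of |-3*x + 3*exp(x) - 3|.
∫[-2,2] (-3*x + 3*exp(x) - 3) dx = -12 - 3*exp(-2) + 3*exp(2).

-12 - 3*exp(-2) + 3*exp(2)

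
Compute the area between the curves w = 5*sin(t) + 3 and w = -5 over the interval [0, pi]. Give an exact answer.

On [0, pi], (5*sin(t) + 3) - (-5) = 5*sin(t) + 8 is ≥ 0 throughout, so the area is a single integral of |5*sin(t) + 8|.
∫[0,pi] (5*sin(t) + 8) dt = 10 + 8*pi.

10 + 8*pi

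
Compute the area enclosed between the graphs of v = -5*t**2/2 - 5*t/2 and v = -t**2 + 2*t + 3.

Set the curves equal: -5*t**2/2 - 5*t/2 = -t**2 + 2*t + 3, so -3*t**2/2 - 9*t/2 - 3 = 0, which factors as -3*(t + 1)*(t + 2)/2 = 0. The curves meet at t = -2, -1.
On [-2, -1], v = -5*t**2/2 - 5*t/2 is on top; that piece has area ∫[-2,-1] (-3*t**2/2 - 9*t/2 - 3) dt = 1/4.

1/4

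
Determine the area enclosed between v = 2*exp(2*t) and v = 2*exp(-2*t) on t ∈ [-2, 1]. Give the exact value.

The difference (2*exp(2*t)) - (2*exp(-2*t)) = 2*exp(2*t) - 2*exp(-2*t) changes sign at t = 0 inside [-2, 1], so split the integral there.
∫[-2,0] (2*exp(2*t) - 2*exp(-2*t)) dt = -exp(4) - exp(-4) + 2; the area of that piece is -2 + exp(-4) + exp(4).
∫[0,1] (2*exp(2*t) - 2*exp(-2*t)) dt = -2 + exp(-2) + exp(2).
Total area = (-2 + exp(-4) + exp(4)) + (-2 + exp(-2) + exp(2)) = -4 + exp(-4) + exp(-2) + exp(2) + exp(4).

-4 + exp(-4) + exp(-2) + exp(2) + exp(4)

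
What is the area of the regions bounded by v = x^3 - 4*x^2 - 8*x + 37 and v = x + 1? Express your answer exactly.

1741/12

Set the curves equal: x^3 - 4*x^2 - 8*x + 37 = x + 1, so x^3 - 4*x^2 - 9*x + 36 = 0, which factors as (x - 4)*(x - 3)*(x + 3) = 0. The curves meet at x = -3, 3, 4.
On [-3, 3], v = x^3 - 4*x^2 - 8*x + 37 is on top; that piece has area ∫[-3,3] (x^3 - 4*x^2 - 9*x + 36) dx = 144.
On [3, 4], v = x + 1 is on top; that piece has area ∫[3,4] (-(x^3 - 4*x^2 - 9*x + 36)) dx = 13/12.
Total enclosed area = 144 + 13/12 = 1741/12.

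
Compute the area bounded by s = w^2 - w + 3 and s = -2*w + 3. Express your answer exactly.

1/6

Both boundary curves give s as a function of w, so integrate with respect to w. Setting them equal: w^2 + w = 0, i.e. w*(w + 1) = 0, so they meet at w = -1, 0.
For w in [-1, 0], s = w^2 - w + 3 is on the left; area = ∫[-1,0] (-(w^2 + w)) dw = 1/6.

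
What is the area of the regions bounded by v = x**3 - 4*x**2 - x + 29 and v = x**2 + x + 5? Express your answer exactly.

443/6

Set the curves equal: x**3 - 4*x**2 - x + 29 = x**2 + x + 5, so x**3 - 5*x**2 - 2*x + 24 = 0, which factors as (x - 4)*(x - 3)*(x + 2) = 0. The curves meet at x = -2, 3, 4.
On [-2, 3], v = x**3 - 4*x**2 - x + 29 is on top; that piece has area ∫[-2,3] (x**3 - 5*x**2 - 2*x + 24) dx = 875/12.
On [3, 4], v = x**2 + x + 5 is on top; that piece has area ∫[3,4] (-(x**3 - 5*x**2 - 2*x + 24)) dx = 11/12.
Total enclosed area = 875/12 + 11/12 = 443/6.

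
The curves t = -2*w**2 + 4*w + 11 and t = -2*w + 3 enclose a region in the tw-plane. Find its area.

Both boundary curves give t as a function of w, so integrate with respect to w. Setting them equal: -2*w**2 + 6*w + 8 = 0, i.e. -2*(w - 4)*(w + 1) = 0, so they meet at w = -1, 4.
For w in [-1, 4], t = -2*w**2 + 4*w + 11 is on the right; area = ∫[-1,4] (-2*w**2 + 6*w + 8) dw = 125/3.

125/3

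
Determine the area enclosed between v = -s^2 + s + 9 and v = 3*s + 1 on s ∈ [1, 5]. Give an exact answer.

The difference (-s^2 + s + 9) - (3*s + 1) = -s^2 - 2*s + 8 changes sign at s = 2 inside [1, 5], so split the integral there.
∫[1,2] (-s^2 - 2*s + 8) ds = 8/3.
∫[2,5] (-s^2 - 2*s + 8) ds = -36; the area of that piece is 36.
Total area = 8/3 + 36 = 116/3.

116/3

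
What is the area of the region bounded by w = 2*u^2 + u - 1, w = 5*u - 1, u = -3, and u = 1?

112/3

The difference (2*u^2 + u - 1) - (5*u - 1) = 2*u^2 - 4*u changes sign at u = 0 inside [-3, 1], so split the integral there.
∫[-3,0] (2*u^2 - 4*u) du = 36.
∫[0,1] (2*u^2 - 4*u) du = -4/3; the area of that piece is 4/3.
Total area = 36 + 4/3 = 112/3.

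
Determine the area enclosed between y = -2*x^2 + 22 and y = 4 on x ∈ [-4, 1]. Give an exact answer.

The difference (-2*x^2 + 22) - (4) = -2*x^2 + 18 changes sign at x = -3 inside [-4, 1], so split the integral there.
∫[-4,-3] (-2*x^2 + 18) dx = -20/3; the area of that piece is 20/3.
∫[-3,1] (-2*x^2 + 18) dx = 160/3.
Total area = 20/3 + 160/3 = 60.

60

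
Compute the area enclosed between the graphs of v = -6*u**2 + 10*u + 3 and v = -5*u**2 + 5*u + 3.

125/6

Set the curves equal: -6*u**2 + 10*u + 3 = -5*u**2 + 5*u + 3, so -u**2 + 5*u = 0, which factors as -u*(u - 5) = 0. The curves meet at u = 0, 5.
On [0, 5], v = -6*u**2 + 10*u + 3 is on top; that piece has area ∫[0,5] (-u**2 + 5*u) du = 125/6.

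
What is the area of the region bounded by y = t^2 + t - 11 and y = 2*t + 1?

Set the curves equal: t^2 + t - 11 = 2*t + 1, so t^2 - t - 12 = 0, which factors as (t - 4)*(t + 3) = 0. The curves meet at t = -3, 4.
On [-3, 4], y = 2*t + 1 is on top; that piece has area ∫[-3,4] (-(t^2 - t - 12)) dt = 343/6.

343/6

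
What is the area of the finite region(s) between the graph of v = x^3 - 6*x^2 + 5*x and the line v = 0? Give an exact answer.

131/4

The curve meets the x-axis where x^3 - 6*x^2 + 5*x = 0, i.e. x*(x - 5)*(x - 1) = 0, at x = 0, 1, 5.
On [0, 1] the curve lies above the axis; ∫[0,1] (x^3 - 6*x^2 + 5*x) dx = 3/4, giving area 3/4.
On [1, 5] the curve lies below the axis; ∫[1,5] (x^3 - 6*x^2 + 5*x) dx = -32, giving area 32.
Total area = 3/4 + 32 = 131/4.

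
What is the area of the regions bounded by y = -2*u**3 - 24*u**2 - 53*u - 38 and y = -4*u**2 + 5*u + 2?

71/3

Set the curves equal: -2*u**3 - 24*u**2 - 53*u - 38 = -4*u**2 + 5*u + 2, so -2*u**3 - 20*u**2 - 58*u - 40 = 0, which factors as -2*(u + 1)*(u + 4)*(u + 5) = 0. The curves meet at u = -5, -4, -1.
On [-5, -4], y = -4*u**2 + 5*u + 2 is on top; that piece has area ∫[-5,-4] (-(-2*u**3 - 20*u**2 - 58*u - 40)) du = 7/6.
On [-4, -1], y = -2*u**3 - 24*u**2 - 53*u - 38 is on top; that piece has area ∫[-4,-1] (-2*u**3 - 20*u**2 - 58*u - 40) du = 45/2.
Total enclosed area = 7/6 + 45/2 = 71/3.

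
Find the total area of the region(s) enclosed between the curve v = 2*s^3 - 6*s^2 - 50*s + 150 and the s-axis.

The curve meets the s-axis where 2*s^3 - 6*s^2 - 50*s + 150 = 0, i.e. 2*(s - 5)*(s - 3)*(s + 5) = 0, at s = -5, 3, 5.
On [-5, 3] the curve lies above the axis; ∫[-5,3] (2*s^3 - 6*s^2 - 50*s + 150) ds = 1024, giving area 1024.
On [3, 5] the curve lies below the axis; ∫[3,5] (2*s^3 - 6*s^2 - 50*s + 150) ds = -24, giving area 24.
Total area = 1024 + 24 = 1048.

1048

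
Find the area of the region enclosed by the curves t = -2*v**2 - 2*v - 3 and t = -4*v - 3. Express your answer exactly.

Both boundary curves give t as a function of v, so integrate with respect to v. Setting them equal: -2*v**2 + 2*v = 0, i.e. -2*v*(v - 1) = 0, so they meet at v = 0, 1.
For v in [0, 1], t = -2*v**2 - 2*v - 3 is on the right; area = ∫[0,1] (-2*v**2 + 2*v) dv = 1/3.

1/3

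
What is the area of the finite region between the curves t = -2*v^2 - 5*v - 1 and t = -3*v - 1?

1/3

Both boundary curves give t as a function of v, so integrate with respect to v. Setting them equal: -2*v^2 - 2*v = 0, i.e. -2*v*(v + 1) = 0, so they meet at v = -1, 0.
For v in [-1, 0], t = -2*v^2 - 5*v - 1 is on the right; area = ∫[-1,0] (-2*v^2 - 2*v) dv = 1/3.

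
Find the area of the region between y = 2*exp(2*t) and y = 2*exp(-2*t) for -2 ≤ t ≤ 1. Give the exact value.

The difference (2*exp(2*t)) - (2*exp(-2*t)) = 2*exp(2*t) - 2*exp(-2*t) changes sign at t = 0 inside [-2, 1], so split the integral there.
∫[-2,0] (2*exp(2*t) - 2*exp(-2*t)) dt = -exp(4) - exp(-4) + 2; the area of that piece is -2 + exp(-4) + exp(4).
∫[0,1] (2*exp(2*t) - 2*exp(-2*t)) dt = -2 + exp(-2) + exp(2).
Total area = (-2 + exp(-4) + exp(4)) + (-2 + exp(-2) + exp(2)) = -4 + exp(-4) + exp(-2) + exp(2) + exp(4).

-4 + exp(-4) + exp(-2) + exp(2) + exp(4)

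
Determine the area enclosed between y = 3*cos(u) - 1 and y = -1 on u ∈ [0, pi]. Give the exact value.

6

The difference (3*cos(u) - 1) - (-1) = 3*cos(u) changes sign at u = pi/2 inside [0, pi], so split the integral there.
∫[0,pi/2] (3*cos(u)) du = 3.
∫[pi/2,pi] (3*cos(u)) du = -3; the area of that piece is 3.
Total area = 3 + 3 = 6.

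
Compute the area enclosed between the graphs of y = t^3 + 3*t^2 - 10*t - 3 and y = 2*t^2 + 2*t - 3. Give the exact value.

937/12

Set the curves equal: t^3 + 3*t^2 - 10*t - 3 = 2*t^2 + 2*t - 3, so t^3 + t^2 - 12*t = 0, which factors as t*(t - 3)*(t + 4) = 0. The curves meet at t = -4, 0, 3.
On [-4, 0], y = t^3 + 3*t^2 - 10*t - 3 is on top; that piece has area ∫[-4,0] (t^3 + t^2 - 12*t) dt = 160/3.
On [0, 3], y = 2*t^2 + 2*t - 3 is on top; that piece has area ∫[0,3] (-(t^3 + t^2 - 12*t)) dt = 99/4.
Total enclosed area = 160/3 + 99/4 = 937/12.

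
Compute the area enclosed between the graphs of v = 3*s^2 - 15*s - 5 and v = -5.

125/2

Set the curves equal: 3*s^2 - 15*s - 5 = -5, so 3*s^2 - 15*s = 0, which factors as 3*s*(s - 5) = 0. The curves meet at s = 0, 5.
On [0, 5], v = -5 is on top; that piece has area ∫[0,5] (-(3*s^2 - 15*s)) ds = 125/2.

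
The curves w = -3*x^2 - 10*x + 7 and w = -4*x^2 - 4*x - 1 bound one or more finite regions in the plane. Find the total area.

Set the curves equal: -3*x^2 - 10*x + 7 = -4*x^2 - 4*x - 1, so x^2 - 6*x + 8 = 0, which factors as (x - 4)*(x - 2) = 0. The curves meet at x = 2, 4.
On [2, 4], w = -4*x^2 - 4*x - 1 is on top; that piece has area ∫[2,4] (-(x^2 - 6*x + 8)) dx = 4/3.

4/3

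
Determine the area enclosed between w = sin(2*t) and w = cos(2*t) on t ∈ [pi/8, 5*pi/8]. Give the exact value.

On [pi/8, 5*pi/8], (sin(2*t)) - (cos(2*t)) = sin(2*t) - cos(2*t) is ≥ 0 throughout, so the area is a single integral of |sin(2*t) - cos(2*t)|.
∫[pi/8,5*pi/8] (sin(2*t) - cos(2*t)) dt = sqrt(2).

sqrt(2)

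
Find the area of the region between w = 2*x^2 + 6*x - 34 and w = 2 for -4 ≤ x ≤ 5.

761/3

The difference (2*x^2 + 6*x - 34) - (2) = 2*x^2 + 6*x - 36 changes sign at x = 3 inside [-4, 5], so split the integral there.
∫[-4,3] (2*x^2 + 6*x - 36) dx = -637/3; the area of that piece is 637/3.
∫[3,5] (2*x^2 + 6*x - 36) dx = 124/3.
Total area = 637/3 + 124/3 = 761/3.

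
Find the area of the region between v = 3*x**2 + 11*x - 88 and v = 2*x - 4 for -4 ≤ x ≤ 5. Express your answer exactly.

The difference (3*x**2 + 11*x - 88) - (2*x - 4) = 3*x**2 + 9*x - 84 changes sign at x = 4 inside [-4, 5], so split the integral there.
∫[-4,4] (3*x**2 + 9*x - 84) dx = -544; the area of that piece is 544.
∫[4,5] (3*x**2 + 9*x - 84) dx = 35/2.
Total area = 544 + 35/2 = 1123/2.

1123/2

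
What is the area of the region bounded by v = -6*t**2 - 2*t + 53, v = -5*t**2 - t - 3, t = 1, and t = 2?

On [1, 2], (-6*t**2 - 2*t + 53) - (-5*t**2 - t - 3) = -t**2 - t + 56 is ≥ 0 throughout, so the area is a single integral of |-t**2 - t + 56|.
∫[1,2] (-t**2 - t + 56) dt = 313/6.

313/6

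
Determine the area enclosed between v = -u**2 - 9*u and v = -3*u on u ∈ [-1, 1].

The difference (-u**2 - 9*u) - (-3*u) = -u**2 - 6*u changes sign at u = 0 inside [-1, 1], so split the integral there.
∫[-1,0] (-u**2 - 6*u) du = 8/3.
∫[0,1] (-u**2 - 6*u) du = -10/3; the area of that piece is 10/3.
Total area = 8/3 + 10/3 = 6.

6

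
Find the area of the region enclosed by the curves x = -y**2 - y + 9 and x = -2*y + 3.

Both boundary curves give x as a function of y, so integrate with respect to y. Setting them equal: -y**2 + y + 6 = 0, i.e. -(y - 3)*(y + 2) = 0, so they meet at y = -2, 3.
For y in [-2, 3], x = -y**2 - y + 9 is on the right; area = ∫[-2,3] (-y**2 + y + 6) dy = 125/6.

125/6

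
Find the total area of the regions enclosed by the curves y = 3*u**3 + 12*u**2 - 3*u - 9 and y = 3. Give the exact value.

Set the curves equal: 3*u**3 + 12*u**2 - 3*u - 9 = 3, so 3*u**3 + 12*u**2 - 3*u - 12 = 0, which factors as 3*(u - 1)*(u + 1)*(u + 4) = 0. The curves meet at u = -4, -1, 1.
On [-4, -1], y = 3*u**3 + 12*u**2 - 3*u - 9 is on top; that piece has area ∫[-4,-1] (3*u**3 + 12*u**2 - 3*u - 12) du = 189/4.
On [-1, 1], y = 3 is on top; that piece has area ∫[-1,1] (-(3*u**3 + 12*u**2 - 3*u - 12)) du = 16.
Total enclosed area = 189/4 + 16 = 253/4.

253/4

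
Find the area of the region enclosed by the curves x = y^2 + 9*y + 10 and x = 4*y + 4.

1/6

Both boundary curves give x as a function of y, so integrate with respect to y. Setting them equal: y^2 + 5*y + 6 = 0, i.e. (y + 2)*(y + 3) = 0, so they meet at y = -3, -2.
For y in [-3, -2], x = y^2 + 9*y + 10 is on the left; area = ∫[-3,-2] (-(y^2 + 5*y + 6)) dy = 1/6.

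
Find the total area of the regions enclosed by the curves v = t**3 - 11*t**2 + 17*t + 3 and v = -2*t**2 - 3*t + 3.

131/4

Set the curves equal: t**3 - 11*t**2 + 17*t + 3 = -2*t**2 - 3*t + 3, so t**3 - 9*t**2 + 20*t = 0, which factors as t*(t - 5)*(t - 4) = 0. The curves meet at t = 0, 4, 5.
On [0, 4], v = t**3 - 11*t**2 + 17*t + 3 is on top; that piece has area ∫[0,4] (t**3 - 9*t**2 + 20*t) dt = 32.
On [4, 5], v = -2*t**2 - 3*t + 3 is on top; that piece has area ∫[4,5] (-(t**3 - 9*t**2 + 20*t)) dt = 3/4.
Total enclosed area = 32 + 3/4 = 131/4.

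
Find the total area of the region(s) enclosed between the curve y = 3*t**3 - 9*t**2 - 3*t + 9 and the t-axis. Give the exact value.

24

The curve meets the t-axis where 3*t**3 - 9*t**2 - 3*t + 9 = 0, i.e. 3*(t - 3)*(t - 1)*(t + 1) = 0, at t = -1, 1, 3.
On [-1, 1] the curve lies above the axis; ∫[-1,1] (3*t**3 - 9*t**2 - 3*t + 9) dt = 12, giving area 12.
On [1, 3] the curve lies below the axis; ∫[1,3] (3*t**3 - 9*t**2 - 3*t + 9) dt = -12, giving area 12.
Total area = 12 + 12 = 24.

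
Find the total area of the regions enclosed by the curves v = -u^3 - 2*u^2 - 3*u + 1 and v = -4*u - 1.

Set the curves equal: -u^3 - 2*u^2 - 3*u + 1 = -4*u - 1, so -u^3 - 2*u^2 + u + 2 = 0, which factors as -(u - 1)*(u + 1)*(u + 2) = 0. The curves meet at u = -2, -1, 1.
On [-2, -1], v = -4*u - 1 is on top; that piece has area ∫[-2,-1] (-(-u^3 - 2*u^2 + u + 2)) du = 5/12.
On [-1, 1], v = -u^3 - 2*u^2 - 3*u + 1 is on top; that piece has area ∫[-1,1] (-u^3 - 2*u^2 + u + 2) du = 8/3.
Total enclosed area = 5/12 + 8/3 = 37/12.

37/12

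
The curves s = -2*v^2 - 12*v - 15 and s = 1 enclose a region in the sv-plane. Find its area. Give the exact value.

8/3

Both boundary curves give s as a function of v, so integrate with respect to v. Setting them equal: -2*v^2 - 12*v - 16 = 0, i.e. -2*(v + 2)*(v + 4) = 0, so they meet at v = -4, -2.
For v in [-4, -2], s = -2*v^2 - 12*v - 15 is on the right; area = ∫[-4,-2] (-2*v^2 - 12*v - 16) dv = 8/3.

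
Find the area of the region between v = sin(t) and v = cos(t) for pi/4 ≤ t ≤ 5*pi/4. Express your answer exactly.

On [pi/4, 5*pi/4], (sin(t)) - (cos(t)) = sin(t) - cos(t) is ≥ 0 throughout, so the area is a single integral of |sin(t) - cos(t)|.
∫[pi/4,5*pi/4] (sin(t) - cos(t)) dt = 2*sqrt(2).

2*sqrt(2)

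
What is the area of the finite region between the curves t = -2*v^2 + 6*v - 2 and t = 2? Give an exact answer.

Both boundary curves give t as a function of v, so integrate with respect to v. Setting them equal: -2*v^2 + 6*v - 4 = 0, i.e. -2*(v - 2)*(v - 1) = 0, so they meet at v = 1, 2.
For v in [1, 2], t = -2*v^2 + 6*v - 2 is on the right; area = ∫[1,2] (-2*v^2 + 6*v - 4) dv = 1/3.

1/3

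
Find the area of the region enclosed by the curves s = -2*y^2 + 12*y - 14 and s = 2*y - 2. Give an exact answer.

1/3

Both boundary curves give s as a function of y, so integrate with respect to y. Setting them equal: -2*y^2 + 10*y - 12 = 0, i.e. -2*(y - 3)*(y - 2) = 0, so they meet at y = 2, 3.
For y in [2, 3], s = -2*y^2 + 12*y - 14 is on the right; area = ∫[2,3] (-2*y^2 + 10*y - 12) dy = 1/3.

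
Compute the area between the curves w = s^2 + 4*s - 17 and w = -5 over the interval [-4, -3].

41/3

On [-4, -3], (s^2 + 4*s - 17) - (-5) = s^2 + 4*s - 12 is ≤ 0 throughout, so the area is a single integral of |s^2 + 4*s - 12|.
∫[-4,-3] (s^2 + 4*s - 12) ds = -41/3; the area of that piece is 41/3.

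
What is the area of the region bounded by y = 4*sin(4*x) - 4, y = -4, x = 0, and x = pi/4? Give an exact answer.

On [0, pi/4], (4*sin(4*x) - 4) - (-4) = 4*sin(4*x) is ≥ 0 throughout, so the area is a single integral of |4*sin(4*x)|.
∫[0,pi/4] (4*sin(4*x)) dx = 2.

2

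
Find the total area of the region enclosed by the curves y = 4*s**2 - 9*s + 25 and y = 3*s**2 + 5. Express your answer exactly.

1/6

Set the curves equal: 4*s**2 - 9*s + 25 = 3*s**2 + 5, so s**2 - 9*s + 20 = 0, which factors as (s - 5)*(s - 4) = 0. The curves meet at s = 4, 5.
On [4, 5], y = 3*s**2 + 5 is on top; that piece has area ∫[4,5] (-(s**2 - 9*s + 20)) ds = 1/6.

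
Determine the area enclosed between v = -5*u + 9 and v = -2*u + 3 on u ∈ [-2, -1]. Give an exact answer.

21/2

On [-2, -1], (-5*u + 9) - (-2*u + 3) = -3*u + 6 is ≥ 0 throughout, so the area is a single integral of |-3*u + 6|.
∫[-2,-1] (-3*u + 6) du = 21/2.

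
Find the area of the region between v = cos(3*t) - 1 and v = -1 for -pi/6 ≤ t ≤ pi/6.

On [-pi/6, pi/6], (cos(3*t) - 1) - (-1) = cos(3*t) is ≥ 0 throughout, so the area is a single integral of |cos(3*t)|.
∫[-pi/6,pi/6] (cos(3*t)) dt = 2/3.

2/3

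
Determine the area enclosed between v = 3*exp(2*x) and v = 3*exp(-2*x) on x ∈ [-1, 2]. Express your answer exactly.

The difference (3*exp(2*x)) - (3*exp(-2*x)) = 3*exp(2*x) - 3*exp(-2*x) changes sign at x = 0 inside [-1, 2], so split the integral there.
∫[-1,0] (3*exp(2*x) - 3*exp(-2*x)) dx = -3*exp(2)/2 - 3*exp(-2)/2 + 3; the area of that piece is -3 + 3*exp(-2)/2 + 3*exp(2)/2.
∫[0,2] (3*exp(2*x) - 3*exp(-2*x)) dx = -3 + 3*exp(-4)/2 + 3*exp(4)/2.
Total area = (-3 + 3*exp(-2)/2 + 3*exp(2)/2) + (-3 + 3*exp(-4)/2 + 3*exp(4)/2) = -6 + 3*exp(-4)/2 + 3*exp(-2)/2 + 3*exp(2)/2 + 3*exp(4)/2.

-6 + 3*exp(-4)/2 + 3*exp(-2)/2 + 3*exp(2)/2 + 3*exp(4)/2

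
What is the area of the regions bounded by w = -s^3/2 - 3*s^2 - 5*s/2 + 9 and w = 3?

131/8

Set the curves equal: -s^3/2 - 3*s^2 - 5*s/2 + 9 = 3, so -s^3/2 - 3*s^2 - 5*s/2 + 6 = 0, which factors as -(s - 1)*(s + 3)*(s + 4)/2 = 0. The curves meet at s = -4, -3, 1.
On [-4, -3], w = 3 is on top; that piece has area ∫[-4,-3] (-(-s^3/2 - 3*s^2 - 5*s/2 + 6)) ds = 3/8.
On [-3, 1], w = -s^3/2 - 3*s^2 - 5*s/2 + 9 is on top; that piece has area ∫[-3,1] (-s^3/2 - 3*s^2 - 5*s/2 + 6) ds = 16.
Total enclosed area = 3/8 + 16 = 131/8.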